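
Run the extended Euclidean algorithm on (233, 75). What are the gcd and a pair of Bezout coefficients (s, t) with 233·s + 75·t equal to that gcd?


Euclidean algorithm on (233, 75) — divide until remainder is 0:
  233 = 3 · 75 + 8
  75 = 9 · 8 + 3
  8 = 2 · 3 + 2
  3 = 1 · 2 + 1
  2 = 2 · 1 + 0
gcd(233, 75) = 1.
Track Bezout coefficients alongside the remainders: start with r₀ = 233 = a·1 + b·0 (s = 1, t = 0) and r₁ = 75 = a·0 + b·1 (s = 0, t = 1); each new remainder r_{k+1} = r_{k-1} − q_k·r_k inherits s_{k+1} = s_{k-1} − q_k·s_k, t_{k+1} = t_{k-1} − q_k·t_k, so r_k = a·s_k + b·t_k at every step:
  q = 3: r = 8, s = 1 − 3·0 = 1, t = 0 − 3·1 = -3  (check: 233·1 + 75·(-3) = 8)
  q = 9: r = 3, s = 0 − 9·1 = -9, t = 1 − 9·(-3) = 28  (check: 233·(-9) + 75·28 = 3)
  q = 2: r = 2, s = 1 − 2·(-9) = 19, t = -3 − 2·28 = -59  (check: 233·19 + 75·(-59) = 2)
  q = 1: r = 1, s = -9 − 1·19 = -28, t = 28 − 1·(-59) = 87  (check: 233·(-28) + 75·87 = 1)
The row with r = 1 (the gcd) gives the Bezout coefficients s = -28, t = 87.
Result: 233 · (-28) + 75 · (87) = 1.

gcd(233, 75) = 1; s = -28, t = 87 (check: 233·(-28) + 75·87 = 1).


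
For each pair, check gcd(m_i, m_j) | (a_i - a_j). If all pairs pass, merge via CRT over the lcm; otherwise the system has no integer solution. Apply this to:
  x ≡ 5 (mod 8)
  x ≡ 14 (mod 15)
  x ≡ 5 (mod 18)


Moduli 8, 15, 18 are not pairwise coprime, so CRT works modulo lcm(m_i) when all pairwise compatibility conditions hold.
Pairwise compatibility: gcd(m_i, m_j) must divide a_i - a_j for every pair.
Merge one congruence at a time:
  Start: x ≡ 5 (mod 8).
  Combine with x ≡ 14 (mod 15): gcd(8, 15) = 1; 14 - 5 = 9, which IS divisible by 1, so compatible.
    Write x = 5 + 8·t and substitute into x ≡ 14 (mod 15): 8·t ≡ 14 − 5 = 9 (mod 15).
    The inverse of 8 mod 15 is 2 (since 8·2 = 16 = 1·15 + 1), so t ≡ 2·9 = 18 ≡ 3 (mod 15).
    Then x = 5 + 8·3 = 29, valid modulo lcm(8, 15) = 120: x ≡ 29 (mod 120).
  Combine with x ≡ 5 (mod 18): gcd(120, 18) = 6; 5 - 29 = -24, which IS divisible by 6, so compatible.
    Write x = 29 + 120·t and substitute into x ≡ 5 (mod 18): 120·t ≡ 5 − 29 = -24 (mod 18).
    Divide the congruence (and modulus) by g = 6: 20·t ≡ -4 (mod 3).
    Reduce coefficients mod 3: 2·t ≡ 2 (mod 3).
    The inverse of 2 mod 3 is 2 (since 2·2 = 4 = 1·3 + 1), so t ≡ 2·2 = 4 ≡ 1 (mod 3).
    Then x = 29 + 120·1 = 149, valid modulo lcm(120, 18) = 360: x ≡ 149 (mod 360).
Verify: 149 mod 8 = 5, 149 mod 15 = 14, 149 mod 18 = 5.

x ≡ 149 (mod 360).


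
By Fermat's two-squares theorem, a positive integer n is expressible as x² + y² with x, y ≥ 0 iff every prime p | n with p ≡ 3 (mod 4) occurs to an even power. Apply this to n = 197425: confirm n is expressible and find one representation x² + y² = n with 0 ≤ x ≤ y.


Step 1: Factor n = 197425 = 5^2 · 53 · 149.
Step 2: Check the mod-4 condition on each prime factor: 5 ≡ 1 (mod 4), exponent 2; 53 ≡ 1 (mod 4), exponent 1; 149 ≡ 1 (mod 4), exponent 1.
All primes ≡ 3 (mod 4) appear to even exponent (or don't appear), so by the two-squares theorem n IS expressible as a sum of two squares.
Step 3: Build a representation. Group n = k² · m with k = 5 and m = 53 · 149 = 7897 (a product of primes ≡ 1 (mod 4)); a representation of m scales to one of n via (k·x)² + (k·y)² = k²(x² + y²). Each prime p ≡ 1 (mod 4) is itself a sum of two squares; find a² by testing p − a² for a perfect square:
  53: 53 − 1² = 52, 53 − 2² = 49 = 7² ⇒ 53 = 2² + 7².
  149: 149 − 1² = 148, 149 − 2² = 145, 149 − 3² = 140, 149 − 4² = 133, 149 − 5² = 124, 149 − 6² = 113, 149 − 7² = 100 = 10² ⇒ 149 = 7² + 10².
  Combine using the Brahmagupta–Fibonacci identity (a² + b²)(c² + d²) = (ac − bd)² + (ad + bc)² = (ac + bd)² + (ad − bc)²:
  53 · 149 = 7897: from (2² + 7²)(7² + 10²), take (2·7 − 7·10, 2·10 + 7·7) = (14 − 70, 20 + 49) = (-56, 69); dropping signs (only squares matter) gives (56, 69); check 56² + 69² = 3136 + 4761 = 7897 ✓.
  Scale by k = 5: (5·56, 5·69) = (280, 345).
Step 4: Order so x ≤ y and verify: 280² + 345² = 78400 + 119025 = 197425 = n. ✓

n = 197425 = 280² + 345² (one valid representation with x ≤ y).


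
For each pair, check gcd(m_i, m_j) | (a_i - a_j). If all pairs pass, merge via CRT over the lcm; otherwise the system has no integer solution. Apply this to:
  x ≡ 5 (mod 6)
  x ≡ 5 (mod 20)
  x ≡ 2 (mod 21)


Moduli 6, 20, 21 are not pairwise coprime, so CRT works modulo lcm(m_i) when all pairwise compatibility conditions hold.
Pairwise compatibility: gcd(m_i, m_j) must divide a_i - a_j for every pair.
Merge one congruence at a time:
  Start: x ≡ 5 (mod 6).
  Combine with x ≡ 5 (mod 20): gcd(6, 20) = 2; 5 - 5 = 0, which IS divisible by 2, so compatible.
    Write x = 5 + 6·t and substitute into x ≡ 5 (mod 20): 6·t ≡ 5 − 5 = 0 (mod 20).
    Divide the congruence (and modulus) by g = 2: 3·t ≡ 0 (mod 10).
    The inverse of 3 mod 10 is 7 (since 3·7 = 21 = 2·10 + 1), so t ≡ 7·0 = 0 ≡ 0 (mod 10).
    Then x = 5 + 6·0 = 5, valid modulo lcm(6, 20) = 60: x ≡ 5 (mod 60).
  Combine with x ≡ 2 (mod 21): gcd(60, 21) = 3; 2 - 5 = -3, which IS divisible by 3, so compatible.
    Write x = 5 + 60·t and substitute into x ≡ 2 (mod 21): 60·t ≡ 2 − 5 = -3 (mod 21).
    Divide the congruence (and modulus) by g = 3: 20·t ≡ -1 (mod 7).
    Reduce coefficients mod 7: 6·t ≡ 6 (mod 7).
    The inverse of 6 mod 7 is 6 (since 6·6 = 36 = 5·7 + 1), so t ≡ 6·6 = 36 ≡ 1 (mod 7).
    Then x = 5 + 60·1 = 65, valid modulo lcm(60, 21) = 420: x ≡ 65 (mod 420).
Verify: 65 mod 6 = 5, 65 mod 20 = 5, 65 mod 21 = 2.

x ≡ 65 (mod 420).


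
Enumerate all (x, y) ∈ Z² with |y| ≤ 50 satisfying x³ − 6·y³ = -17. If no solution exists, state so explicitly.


The equation is x³ - 6y³ = -17. For fixed y, x³ = 6·y³ − 17, so a solution requires the RHS to be a perfect cube.
Strategy: iterate y from -50 to 50, compute RHS = 6·y³ − 17, and check whether it is a (positive or negative) perfect cube.
Check small values of y:
  y = 0: RHS = -17 is not a perfect cube.
  y = 1: RHS = -11 is not a perfect cube.
  y = -1: RHS = -23 is not a perfect cube.
  y = 2: RHS = 31 is not a perfect cube.
  y = -2: RHS = -65 is not a perfect cube.
  y = 3: RHS = 145 is not a perfect cube.
  y = -3: RHS = -179 is not a perfect cube.
Continuing the search up to |y| = 50 finds no solutions either.
No (x, y) in the scanned range satisfies the equation.

No integer solutions with |y| ≤ 50.


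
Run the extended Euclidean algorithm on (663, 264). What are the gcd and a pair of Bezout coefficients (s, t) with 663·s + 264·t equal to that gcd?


Euclidean algorithm on (663, 264) — divide until remainder is 0:
  663 = 2 · 264 + 135
  264 = 1 · 135 + 129
  135 = 1 · 129 + 6
  129 = 21 · 6 + 3
  6 = 2 · 3 + 0
gcd(663, 264) = 3.
Track Bezout coefficients alongside the remainders: start with r₀ = 663 = a·1 + b·0 (s = 1, t = 0) and r₁ = 264 = a·0 + b·1 (s = 0, t = 1); each new remainder r_{k+1} = r_{k-1} − q_k·r_k inherits s_{k+1} = s_{k-1} − q_k·s_k, t_{k+1} = t_{k-1} − q_k·t_k, so r_k = a·s_k + b·t_k at every step:
  q = 2: r = 135, s = 1 − 2·0 = 1, t = 0 − 2·1 = -2  (check: 663·1 + 264·(-2) = 135)
  q = 1: r = 129, s = 0 − 1·1 = -1, t = 1 − 1·(-2) = 3  (check: 663·(-1) + 264·3 = 129)
  q = 1: r = 6, s = 1 − 1·(-1) = 2, t = -2 − 1·3 = -5  (check: 663·2 + 264·(-5) = 6)
  q = 21: r = 3, s = -1 − 21·2 = -43, t = 3 − 21·(-5) = 108  (check: 663·(-43) + 264·108 = 3)
The row with r = 3 (the gcd) gives the Bezout coefficients s = -43, t = 108.
Result: 663 · (-43) + 264 · (108) = 3.

gcd(663, 264) = 3; s = -43, t = 108 (check: 663·(-43) + 264·108 = 3).


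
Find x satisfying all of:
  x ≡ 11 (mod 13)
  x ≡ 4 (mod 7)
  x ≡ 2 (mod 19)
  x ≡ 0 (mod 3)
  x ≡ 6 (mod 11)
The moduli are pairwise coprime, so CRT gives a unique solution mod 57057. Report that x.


Product of moduli M = 13 · 7 · 19 · 3 · 11 = 57057.
Merge one congruence at a time:
  Start: x ≡ 11 (mod 13).
  Combine with x ≡ 4 (mod 7); new modulus lcm = 91.
    Write x = 11 + 13·t and substitute into x ≡ 4 (mod 7): 13·t ≡ 4 − 11 = -7 (mod 7).
    Reduce coefficients mod 7: 6·t ≡ 0 (mod 7).
    The inverse of 6 mod 7 is 6 (since 6·6 = 36 = 5·7 + 1), so t ≡ 6·0 = 0 ≡ 0 (mod 7).
    Then x = 11 + 13·0 = 11, valid modulo lcm(13, 7) = 91: x ≡ 11 (mod 91).
  Combine with x ≡ 2 (mod 19); new modulus lcm = 1729.
    Write x = 11 + 91·t and substitute into x ≡ 2 (mod 19): 91·t ≡ 2 − 11 = -9 (mod 19).
    Reduce coefficients mod 19: 15·t ≡ 10 (mod 19).
    The inverse of 15 mod 19 is 14 (since 15·14 = 210 = 11·19 + 1), so t ≡ 14·10 = 140 ≡ 7 (mod 19).
    Then x = 11 + 91·7 = 648, valid modulo lcm(91, 19) = 1729: x ≡ 648 (mod 1729).
  Combine with x ≡ 0 (mod 3); new modulus lcm = 5187.
    Write x = 648 + 1729·t and substitute into x ≡ 0 (mod 3): 1729·t ≡ 0 − 648 = -648 (mod 3).
    Reduce coefficients mod 3: 1·t ≡ 0 (mod 3).
    So t ≡ 0 (mod 3).
    Then x = 648 + 1729·0 = 648, valid modulo lcm(1729, 3) = 5187: x ≡ 648 (mod 5187).
  Combine with x ≡ 6 (mod 11); new modulus lcm = 57057.
    Write x = 648 + 5187·t and substitute into x ≡ 6 (mod 11): 5187·t ≡ 6 − 648 = -642 (mod 11).
    Reduce coefficients mod 11: 6·t ≡ 7 (mod 11).
    The inverse of 6 mod 11 is 2 (since 6·2 = 12 = 1·11 + 1), so t ≡ 2·7 = 14 ≡ 3 (mod 11).
    Then x = 648 + 5187·3 = 16209, valid modulo lcm(5187, 11) = 57057: x ≡ 16209 (mod 57057).
Verify against each original: 16209 mod 13 = 11, 16209 mod 7 = 4, 16209 mod 19 = 2, 16209 mod 3 = 0, 16209 mod 11 = 6.

x ≡ 16209 (mod 57057).


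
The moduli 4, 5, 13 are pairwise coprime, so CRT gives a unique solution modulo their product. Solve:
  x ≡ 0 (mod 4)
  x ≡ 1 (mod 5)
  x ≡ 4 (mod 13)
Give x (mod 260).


Moduli 4, 5, 13 are pairwise coprime; by CRT there is a unique solution modulo M = 4 · 5 · 13 = 260.
Solve pairwise, accumulating the modulus:
  Start with x ≡ 0 (mod 4).
  Combine with x ≡ 1 (mod 5): since gcd(4, 5) = 1, we get a unique residue mod 20.
    Write x = 0 + 4·t and substitute into x ≡ 1 (mod 5): 4·t ≡ 1 − 0 = 1 (mod 5).
    The inverse of 4 mod 5 is 4 (since 4·4 = 16 = 3·5 + 1), so t ≡ 4·1 = 4 ≡ 4 (mod 5).
    Then x = 0 + 4·4 = 16, valid modulo lcm(4, 5) = 20: x ≡ 16 (mod 20).
  Combine with x ≡ 4 (mod 13): since gcd(20, 13) = 1, we get a unique residue mod 260.
    Write x = 16 + 20·t and substitute into x ≡ 4 (mod 13): 20·t ≡ 4 − 16 = -12 (mod 13).
    Reduce coefficients mod 13: 7·t ≡ 1 (mod 13).
    The inverse of 7 mod 13 is 2 (since 7·2 = 14 = 1·13 + 1), so t ≡ 2·1 = 2 ≡ 2 (mod 13).
    Then x = 16 + 20·2 = 56, valid modulo lcm(20, 13) = 260: x ≡ 56 (mod 260).
Verify: 56 mod 4 = 0 ✓, 56 mod 5 = 1 ✓, 56 mod 13 = 4 ✓.

x ≡ 56 (mod 260).


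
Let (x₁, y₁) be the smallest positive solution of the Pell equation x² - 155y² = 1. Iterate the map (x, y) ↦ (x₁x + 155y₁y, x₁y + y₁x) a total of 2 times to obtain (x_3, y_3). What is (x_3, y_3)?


Step 1: Find the fundamental solution (x₁, y₁) of x² - 155y² = 1.
  Expand √155 as a continued fraction. a₀ = ⌊√155⌋ = 12; iterate m_{k+1} = d_k·a_k − m_k, d_{k+1} = (155 − m_{k+1}²)/d_k, a_{k+1} = ⌊(a₀ + m_{k+1})/d_{k+1}⌋ (starting m₀ = 0, d₀ = 1), with convergents p_k = a_k·p_{k-1} + p_{k-2}, q_k = a_k·q_{k-1} + q_{k-2} (p₋₁ = 1, q₋₁ = 0):
  k = 0: a₀ = 12; p₀/q₀ = 12/1; p₀² − 155·q₀² = 144 − 155 = -11.
  k = 1: m = 12, d = 11, a = ⌊(12 + 12)/11⌋ = 2; p/q = (2·12 + 1)/(2·1 + 0) = 25/2; p² − 155·q² = 625 − 620 = 5.
  k = 2: m = 10, d = 5, a = ⌊(12 + 10)/5⌋ = 4; p/q = (4·25 + 12)/(4·2 + 1) = 112/9; p² − 155·q² = 12544 − 12555 = -11.
  k = 3: m = 10, d = 11, a = ⌊(12 + 10)/11⌋ = 2; p/q = (2·112 + 25)/(2·9 + 2) = 249/20; p² − 155·q² = 62001 − 62000 = 1.
  The first convergent with p² − 155·q² = 1 gives the fundamental solution (x₁, y₁) = (249, 20).
Step 2: Apply the recurrence (x_{n+1}, y_{n+1}) = (x₁x_n + 155y₁y_n, x₁y_n + y₁x_n) repeatedly.
  From (x_1, y_1) = (249, 20): x_2 = 249·249 + 155·20·20 = 124001; y_2 = 249·20 + 20·249 = 9960.
  From (x_2, y_2) = (124001, 9960): x_3 = 249·124001 + 155·20·9960 = 61752249; y_3 = 249·9960 + 20·124001 = 4960060.
Step 3: Verify x_3² - 155·y_3² = 3813340256558001 - 3813340256558000 = 1 (should be 1). ✓

(x_1, y_1) = (249, 20); (x_3, y_3) = (61752249, 4960060).


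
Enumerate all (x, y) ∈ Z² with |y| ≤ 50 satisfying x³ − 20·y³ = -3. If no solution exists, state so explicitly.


The equation is x³ - 20y³ = -3. For fixed y, x³ = 20·y³ − 3, so a solution requires the RHS to be a perfect cube.
Strategy: iterate y from -50 to 50, compute RHS = 20·y³ − 3, and check whether it is a (positive or negative) perfect cube.
Check small values of y:
  y = 0: RHS = -3 is not a perfect cube.
  y = 1: RHS = 17 is not a perfect cube.
  y = -1: RHS = -23 is not a perfect cube.
  y = 2: RHS = 157 is not a perfect cube.
  y = -2: RHS = -163 is not a perfect cube.
  y = 3: RHS = 537 is not a perfect cube.
  y = -3: RHS = -543 is not a perfect cube.
Continuing the search up to |y| = 50 finds no solutions either.
No (x, y) in the scanned range satisfies the equation.

No integer solutions with |y| ≤ 50.


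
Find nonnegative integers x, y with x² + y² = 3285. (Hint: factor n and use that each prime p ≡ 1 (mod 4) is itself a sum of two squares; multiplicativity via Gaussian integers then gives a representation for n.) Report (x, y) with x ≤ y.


Step 1: Factor n = 3285 = 3^2 · 5 · 73.
Step 2: Check the mod-4 condition on each prime factor: 3 ≡ 3 (mod 4), exponent 2 (must be even); 5 ≡ 1 (mod 4), exponent 1; 73 ≡ 1 (mod 4), exponent 1.
All primes ≡ 3 (mod 4) appear to even exponent (or don't appear), so by the two-squares theorem n IS expressible as a sum of two squares.
Step 3: Build a representation. Group n = k² · m with k = 3 and m = 5 · 73 = 365 (a product of primes ≡ 1 (mod 4)); a representation of m scales to one of n via (k·x)² + (k·y)² = k²(x² + y²). Each prime p ≡ 1 (mod 4) is itself a sum of two squares; find a² by testing p − a² for a perfect square:
  5: 5 − 1² = 4 = 2² ⇒ 5 = 1² + 2².
  73: 73 − 1² = 72, 73 − 2² = 69, 73 − 3² = 64 = 8² ⇒ 73 = 3² + 8².
  Combine using the Brahmagupta–Fibonacci identity (a² + b²)(c² + d²) = (ac − bd)² + (ad + bc)² = (ac + bd)² + (ad − bc)²:
  5 · 73 = 365: from (1² + 2²)(3² + 8²), take (1·3 − 2·8, 1·8 + 2·3) = (3 − 16, 8 + 6) = (-13, 14); dropping signs (only squares matter) gives (13, 14); check 13² + 14² = 169 + 196 = 365 ✓.
  Scale by k = 3: (3·13, 3·14) = (39, 42).
Step 4: Order so x ≤ y and verify: 39² + 42² = 1521 + 1764 = 3285 = n. ✓

n = 3285 = 39² + 42² (one valid representation with x ≤ y).


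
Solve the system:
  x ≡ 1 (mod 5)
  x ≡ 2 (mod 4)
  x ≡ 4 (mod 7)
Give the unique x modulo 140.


Moduli 5, 4, 7 are pairwise coprime; by CRT there is a unique solution modulo M = 5 · 4 · 7 = 140.
Solve pairwise, accumulating the modulus:
  Start with x ≡ 1 (mod 5).
  Combine with x ≡ 2 (mod 4): since gcd(5, 4) = 1, we get a unique residue mod 20.
    Write x = 1 + 5·t and substitute into x ≡ 2 (mod 4): 5·t ≡ 2 − 1 = 1 (mod 4).
    Reduce coefficients mod 4: 1·t ≡ 1 (mod 4).
    So t ≡ 1 (mod 4).
    Then x = 1 + 5·1 = 6, valid modulo lcm(5, 4) = 20: x ≡ 6 (mod 20).
  Combine with x ≡ 4 (mod 7): since gcd(20, 7) = 1, we get a unique residue mod 140.
    Write x = 6 + 20·t and substitute into x ≡ 4 (mod 7): 20·t ≡ 4 − 6 = -2 (mod 7).
    Reduce coefficients mod 7: 6·t ≡ 5 (mod 7).
    The inverse of 6 mod 7 is 6 (since 6·6 = 36 = 5·7 + 1), so t ≡ 6·5 = 30 ≡ 2 (mod 7).
    Then x = 6 + 20·2 = 46, valid modulo lcm(20, 7) = 140: x ≡ 46 (mod 140).
Verify: 46 mod 5 = 1 ✓, 46 mod 4 = 2 ✓, 46 mod 7 = 4 ✓.

x ≡ 46 (mod 140).


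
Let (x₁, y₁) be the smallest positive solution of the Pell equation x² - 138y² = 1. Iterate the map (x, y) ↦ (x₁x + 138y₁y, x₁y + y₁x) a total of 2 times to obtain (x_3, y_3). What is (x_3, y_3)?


Step 1: Find the fundamental solution (x₁, y₁) of x² - 138y² = 1.
  Expand √138 as a continued fraction. a₀ = ⌊√138⌋ = 11; iterate m_{k+1} = d_k·a_k − m_k, d_{k+1} = (138 − m_{k+1}²)/d_k, a_{k+1} = ⌊(a₀ + m_{k+1})/d_{k+1}⌋ (starting m₀ = 0, d₀ = 1), with convergents p_k = a_k·p_{k-1} + p_{k-2}, q_k = a_k·q_{k-1} + q_{k-2} (p₋₁ = 1, q₋₁ = 0):
  k = 0: a₀ = 11; p₀/q₀ = 11/1; p₀² − 138·q₀² = 121 − 138 = -17.
  k = 1: m = 11, d = 17, a = ⌊(11 + 11)/17⌋ = 1; p/q = (1·11 + 1)/(1·1 + 0) = 12/1; p² − 138·q² = 144 − 138 = 6.
  k = 2: m = 6, d = 6, a = ⌊(11 + 6)/6⌋ = 2; p/q = (2·12 + 11)/(2·1 + 1) = 35/3; p² − 138·q² = 1225 − 1242 = -17.
  k = 3: m = 6, d = 17, a = ⌊(11 + 6)/17⌋ = 1; p/q = (1·35 + 12)/(1·3 + 1) = 47/4; p² − 138·q² = 2209 − 2208 = 1.
  The first convergent with p² − 138·q² = 1 gives the fundamental solution (x₁, y₁) = (47, 4).
Step 2: Apply the recurrence (x_{n+1}, y_{n+1}) = (x₁x_n + 138y₁y_n, x₁y_n + y₁x_n) repeatedly.
  From (x_1, y_1) = (47, 4): x_2 = 47·47 + 138·4·4 = 4417; y_2 = 47·4 + 4·47 = 376.
  From (x_2, y_2) = (4417, 376): x_3 = 47·4417 + 138·4·376 = 415151; y_3 = 47·376 + 4·4417 = 35340.
Step 3: Verify x_3² - 138·y_3² = 172350352801 - 172350352800 = 1 (should be 1). ✓

(x_1, y_1) = (47, 4); (x_3, y_3) = (415151, 35340).


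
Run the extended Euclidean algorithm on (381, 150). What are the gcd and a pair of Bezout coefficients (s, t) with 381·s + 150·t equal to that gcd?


Euclidean algorithm on (381, 150) — divide until remainder is 0:
  381 = 2 · 150 + 81
  150 = 1 · 81 + 69
  81 = 1 · 69 + 12
  69 = 5 · 12 + 9
  12 = 1 · 9 + 3
  9 = 3 · 3 + 0
gcd(381, 150) = 3.
Track Bezout coefficients alongside the remainders: start with r₀ = 381 = a·1 + b·0 (s = 1, t = 0) and r₁ = 150 = a·0 + b·1 (s = 0, t = 1); each new remainder r_{k+1} = r_{k-1} − q_k·r_k inherits s_{k+1} = s_{k-1} − q_k·s_k, t_{k+1} = t_{k-1} − q_k·t_k, so r_k = a·s_k + b·t_k at every step:
  q = 2: r = 81, s = 1 − 2·0 = 1, t = 0 − 2·1 = -2  (check: 381·1 + 150·(-2) = 81)
  q = 1: r = 69, s = 0 − 1·1 = -1, t = 1 − 1·(-2) = 3  (check: 381·(-1) + 150·3 = 69)
  q = 1: r = 12, s = 1 − 1·(-1) = 2, t = -2 − 1·3 = -5  (check: 381·2 + 150·(-5) = 12)
  q = 5: r = 9, s = -1 − 5·2 = -11, t = 3 − 5·(-5) = 28  (check: 381·(-11) + 150·28 = 9)
  q = 1: r = 3, s = 2 − 1·(-11) = 13, t = -5 − 1·28 = -33  (check: 381·13 + 150·(-33) = 3)
The row with r = 3 (the gcd) gives the Bezout coefficients s = 13, t = -33.
Result: 381 · (13) + 150 · (-33) = 3.

gcd(381, 150) = 3; s = 13, t = -33 (check: 381·13 + 150·(-33) = 3).


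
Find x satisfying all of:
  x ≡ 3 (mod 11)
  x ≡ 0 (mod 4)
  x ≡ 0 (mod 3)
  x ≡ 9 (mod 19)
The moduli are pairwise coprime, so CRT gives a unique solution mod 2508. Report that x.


Product of moduli M = 11 · 4 · 3 · 19 = 2508.
Merge one congruence at a time:
  Start: x ≡ 3 (mod 11).
  Combine with x ≡ 0 (mod 4); new modulus lcm = 44.
    Write x = 3 + 11·t and substitute into x ≡ 0 (mod 4): 11·t ≡ 0 − 3 = -3 (mod 4).
    Reduce coefficients mod 4: 3·t ≡ 1 (mod 4).
    The inverse of 3 mod 4 is 3 (since 3·3 = 9 = 2·4 + 1), so t ≡ 3·1 = 3 ≡ 3 (mod 4).
    Then x = 3 + 11·3 = 36, valid modulo lcm(11, 4) = 44: x ≡ 36 (mod 44).
  Combine with x ≡ 0 (mod 3); new modulus lcm = 132.
    Write x = 36 + 44·t and substitute into x ≡ 0 (mod 3): 44·t ≡ 0 − 36 = -36 (mod 3).
    Reduce coefficients mod 3: 2·t ≡ 0 (mod 3).
    The inverse of 2 mod 3 is 2 (since 2·2 = 4 = 1·3 + 1), so t ≡ 2·0 = 0 ≡ 0 (mod 3).
    Then x = 36 + 44·0 = 36, valid modulo lcm(44, 3) = 132: x ≡ 36 (mod 132).
  Combine with x ≡ 9 (mod 19); new modulus lcm = 2508.
    Write x = 36 + 132·t and substitute into x ≡ 9 (mod 19): 132·t ≡ 9 − 36 = -27 (mod 19).
    Reduce coefficients mod 19: 18·t ≡ 11 (mod 19).
    The inverse of 18 mod 19 is 18 (since 18·18 = 324 = 17·19 + 1), so t ≡ 18·11 = 198 ≡ 8 (mod 19).
    Then x = 36 + 132·8 = 1092, valid modulo lcm(132, 19) = 2508: x ≡ 1092 (mod 2508).
Verify against each original: 1092 mod 11 = 3, 1092 mod 4 = 0, 1092 mod 3 = 0, 1092 mod 19 = 9.

x ≡ 1092 (mod 2508).


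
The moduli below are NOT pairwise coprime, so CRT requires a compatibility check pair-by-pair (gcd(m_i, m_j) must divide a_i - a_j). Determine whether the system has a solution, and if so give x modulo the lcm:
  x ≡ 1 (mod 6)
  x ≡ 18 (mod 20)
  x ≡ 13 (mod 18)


Moduli 6, 20, 18 are not pairwise coprime, so CRT works modulo lcm(m_i) when all pairwise compatibility conditions hold.
Pairwise compatibility: gcd(m_i, m_j) must divide a_i - a_j for every pair.
Merge one congruence at a time:
  Start: x ≡ 1 (mod 6).
  Combine with x ≡ 18 (mod 20): gcd(6, 20) = 2, and 18 - 1 = 17 is NOT divisible by 2.
    ⇒ system is inconsistent (no integer solution).

No solution (the system is inconsistent).


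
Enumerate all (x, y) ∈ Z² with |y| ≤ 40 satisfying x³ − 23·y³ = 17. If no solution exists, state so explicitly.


The equation is x³ - 23y³ = 17. For fixed y, x³ = 23·y³ + 17, so a solution requires the RHS to be a perfect cube.
Strategy: iterate y from -40 to 40, compute RHS = 23·y³ + 17, and check whether it is a (positive or negative) perfect cube.
Check small values of y:
  y = 0: RHS = 17 is not a perfect cube.
  y = 1: RHS = 40 is not a perfect cube.
  y = -1: RHS = -6 is not a perfect cube.
  y = 2: RHS = 201 is not a perfect cube.
  y = -2: RHS = -167 is not a perfect cube.
  y = 3: RHS = 638 is not a perfect cube.
  y = -3: RHS = -604 is not a perfect cube.
Continuing the search up to |y| = 40 finds no solutions either.
No (x, y) in the scanned range satisfies the equation.

No integer solutions with |y| ≤ 40.


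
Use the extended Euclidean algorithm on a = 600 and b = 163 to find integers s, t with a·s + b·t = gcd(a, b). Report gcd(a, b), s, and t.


Euclidean algorithm on (600, 163) — divide until remainder is 0:
  600 = 3 · 163 + 111
  163 = 1 · 111 + 52
  111 = 2 · 52 + 7
  52 = 7 · 7 + 3
  7 = 2 · 3 + 1
  3 = 3 · 1 + 0
gcd(600, 163) = 1.
Track Bezout coefficients alongside the remainders: start with r₀ = 600 = a·1 + b·0 (s = 1, t = 0) and r₁ = 163 = a·0 + b·1 (s = 0, t = 1); each new remainder r_{k+1} = r_{k-1} − q_k·r_k inherits s_{k+1} = s_{k-1} − q_k·s_k, t_{k+1} = t_{k-1} − q_k·t_k, so r_k = a·s_k + b·t_k at every step:
  q = 3: r = 111, s = 1 − 3·0 = 1, t = 0 − 3·1 = -3  (check: 600·1 + 163·(-3) = 111)
  q = 1: r = 52, s = 0 − 1·1 = -1, t = 1 − 1·(-3) = 4  (check: 600·(-1) + 163·4 = 52)
  q = 2: r = 7, s = 1 − 2·(-1) = 3, t = -3 − 2·4 = -11  (check: 600·3 + 163·(-11) = 7)
  q = 7: r = 3, s = -1 − 7·3 = -22, t = 4 − 7·(-11) = 81  (check: 600·(-22) + 163·81 = 3)
  q = 2: r = 1, s = 3 − 2·(-22) = 47, t = -11 − 2·81 = -173  (check: 600·47 + 163·(-173) = 1)
The row with r = 1 (the gcd) gives the Bezout coefficients s = 47, t = -173.
Result: 600 · (47) + 163 · (-173) = 1.

gcd(600, 163) = 1; s = 47, t = -173 (check: 600·47 + 163·(-173) = 1).


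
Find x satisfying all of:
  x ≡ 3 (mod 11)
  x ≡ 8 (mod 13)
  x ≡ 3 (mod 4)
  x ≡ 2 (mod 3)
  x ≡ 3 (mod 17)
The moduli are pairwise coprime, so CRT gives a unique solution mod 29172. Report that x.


Product of moduli M = 11 · 13 · 4 · 3 · 17 = 29172.
Merge one congruence at a time:
  Start: x ≡ 3 (mod 11).
  Combine with x ≡ 8 (mod 13); new modulus lcm = 143.
    Write x = 3 + 11·t and substitute into x ≡ 8 (mod 13): 11·t ≡ 8 − 3 = 5 (mod 13).
    The inverse of 11 mod 13 is 6 (since 11·6 = 66 = 5·13 + 1), so t ≡ 6·5 = 30 ≡ 4 (mod 13).
    Then x = 3 + 11·4 = 47, valid modulo lcm(11, 13) = 143: x ≡ 47 (mod 143).
  Combine with x ≡ 3 (mod 4); new modulus lcm = 572.
    Write x = 47 + 143·t and substitute into x ≡ 3 (mod 4): 143·t ≡ 3 − 47 = -44 (mod 4).
    Reduce coefficients mod 4: 3·t ≡ 0 (mod 4).
    The inverse of 3 mod 4 is 3 (since 3·3 = 9 = 2·4 + 1), so t ≡ 3·0 = 0 ≡ 0 (mod 4).
    Then x = 47 + 143·0 = 47, valid modulo lcm(143, 4) = 572: x ≡ 47 (mod 572).
  Combine with x ≡ 2 (mod 3); new modulus lcm = 1716.
    Write x = 47 + 572·t and substitute into x ≡ 2 (mod 3): 572·t ≡ 2 − 47 = -45 (mod 3).
    Reduce coefficients mod 3: 2·t ≡ 0 (mod 3).
    The inverse of 2 mod 3 is 2 (since 2·2 = 4 = 1·3 + 1), so t ≡ 2·0 = 0 ≡ 0 (mod 3).
    Then x = 47 + 572·0 = 47, valid modulo lcm(572, 3) = 1716: x ≡ 47 (mod 1716).
  Combine with x ≡ 3 (mod 17); new modulus lcm = 29172.
    Write x = 47 + 1716·t and substitute into x ≡ 3 (mod 17): 1716·t ≡ 3 − 47 = -44 (mod 17).
    Reduce coefficients mod 17: 16·t ≡ 7 (mod 17).
    The inverse of 16 mod 17 is 16 (since 16·16 = 256 = 15·17 + 1), so t ≡ 16·7 = 112 ≡ 10 (mod 17).
    Then x = 47 + 1716·10 = 17207, valid modulo lcm(1716, 17) = 29172: x ≡ 17207 (mod 29172).
Verify against each original: 17207 mod 11 = 3, 17207 mod 13 = 8, 17207 mod 4 = 3, 17207 mod 3 = 2, 17207 mod 17 = 3.

x ≡ 17207 (mod 29172).


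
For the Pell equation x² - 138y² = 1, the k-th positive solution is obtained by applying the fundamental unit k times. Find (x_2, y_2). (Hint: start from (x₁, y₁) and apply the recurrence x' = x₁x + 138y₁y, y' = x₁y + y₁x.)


Step 1: Find the fundamental solution (x₁, y₁) of x² - 138y² = 1.
  Expand √138 as a continued fraction. a₀ = ⌊√138⌋ = 11; iterate m_{k+1} = d_k·a_k − m_k, d_{k+1} = (138 − m_{k+1}²)/d_k, a_{k+1} = ⌊(a₀ + m_{k+1})/d_{k+1}⌋ (starting m₀ = 0, d₀ = 1), with convergents p_k = a_k·p_{k-1} + p_{k-2}, q_k = a_k·q_{k-1} + q_{k-2} (p₋₁ = 1, q₋₁ = 0):
  k = 0: a₀ = 11; p₀/q₀ = 11/1; p₀² − 138·q₀² = 121 − 138 = -17.
  k = 1: m = 11, d = 17, a = ⌊(11 + 11)/17⌋ = 1; p/q = (1·11 + 1)/(1·1 + 0) = 12/1; p² − 138·q² = 144 − 138 = 6.
  k = 2: m = 6, d = 6, a = ⌊(11 + 6)/6⌋ = 2; p/q = (2·12 + 11)/(2·1 + 1) = 35/3; p² − 138·q² = 1225 − 1242 = -17.
  k = 3: m = 6, d = 17, a = ⌊(11 + 6)/17⌋ = 1; p/q = (1·35 + 12)/(1·3 + 1) = 47/4; p² − 138·q² = 2209 − 2208 = 1.
  The first convergent with p² − 138·q² = 1 gives the fundamental solution (x₁, y₁) = (47, 4).
Step 2: Apply the recurrence (x_{n+1}, y_{n+1}) = (x₁x_n + 138y₁y_n, x₁y_n + y₁x_n) repeatedly.
  From (x_1, y_1) = (47, 4): x_2 = 47·47 + 138·4·4 = 4417; y_2 = 47·4 + 4·47 = 376.
Step 3: Verify x_2² - 138·y_2² = 19509889 - 19509888 = 1 (should be 1). ✓

(x_1, y_1) = (47, 4); (x_2, y_2) = (4417, 376).


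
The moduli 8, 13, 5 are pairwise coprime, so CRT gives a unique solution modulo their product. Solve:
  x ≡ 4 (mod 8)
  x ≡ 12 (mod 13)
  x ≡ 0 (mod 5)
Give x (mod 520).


Moduli 8, 13, 5 are pairwise coprime; by CRT there is a unique solution modulo M = 8 · 13 · 5 = 520.
Solve pairwise, accumulating the modulus:
  Start with x ≡ 4 (mod 8).
  Combine with x ≡ 12 (mod 13): since gcd(8, 13) = 1, we get a unique residue mod 104.
    Write x = 4 + 8·t and substitute into x ≡ 12 (mod 13): 8·t ≡ 12 − 4 = 8 (mod 13).
    The inverse of 8 mod 13 is 5 (since 8·5 = 40 = 3·13 + 1), so t ≡ 5·8 = 40 ≡ 1 (mod 13).
    Then x = 4 + 8·1 = 12, valid modulo lcm(8, 13) = 104: x ≡ 12 (mod 104).
  Combine with x ≡ 0 (mod 5): since gcd(104, 5) = 1, we get a unique residue mod 520.
    Write x = 12 + 104·t and substitute into x ≡ 0 (mod 5): 104·t ≡ 0 − 12 = -12 (mod 5).
    Reduce coefficients mod 5: 4·t ≡ 3 (mod 5).
    The inverse of 4 mod 5 is 4 (since 4·4 = 16 = 3·5 + 1), so t ≡ 4·3 = 12 ≡ 2 (mod 5).
    Then x = 12 + 104·2 = 220, valid modulo lcm(104, 5) = 520: x ≡ 220 (mod 520).
Verify: 220 mod 8 = 4 ✓, 220 mod 13 = 12 ✓, 220 mod 5 = 0 ✓.

x ≡ 220 (mod 520).


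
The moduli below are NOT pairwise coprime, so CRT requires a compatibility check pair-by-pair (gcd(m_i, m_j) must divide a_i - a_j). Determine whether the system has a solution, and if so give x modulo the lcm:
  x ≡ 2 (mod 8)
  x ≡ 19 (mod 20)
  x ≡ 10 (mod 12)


Moduli 8, 20, 12 are not pairwise coprime, so CRT works modulo lcm(m_i) when all pairwise compatibility conditions hold.
Pairwise compatibility: gcd(m_i, m_j) must divide a_i - a_j for every pair.
Merge one congruence at a time:
  Start: x ≡ 2 (mod 8).
  Combine with x ≡ 19 (mod 20): gcd(8, 20) = 4, and 19 - 2 = 17 is NOT divisible by 4.
    ⇒ system is inconsistent (no integer solution).

No solution (the system is inconsistent).


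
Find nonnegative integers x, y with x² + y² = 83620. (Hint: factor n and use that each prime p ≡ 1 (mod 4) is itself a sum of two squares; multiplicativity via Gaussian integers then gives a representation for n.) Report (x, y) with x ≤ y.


Step 1: Factor n = 83620 = 2^2 · 5 · 37 · 113.
Step 2: Check the mod-4 condition on each prime factor: 2 = 2 (special); 5 ≡ 1 (mod 4), exponent 1; 37 ≡ 1 (mod 4), exponent 1; 113 ≡ 1 (mod 4), exponent 1.
All primes ≡ 3 (mod 4) appear to even exponent (or don't appear), so by the two-squares theorem n IS expressible as a sum of two squares.
Step 3: Build a representation. Group n = k² · m with k = 2 and m = 5 · 37 · 113 = 20905 (a product of primes ≡ 1 (mod 4)); a representation of m scales to one of n via (k·x)² + (k·y)² = k²(x² + y²). Each prime p ≡ 1 (mod 4) is itself a sum of two squares; find a² by testing p − a² for a perfect square:
  5: 5 − 1² = 4 = 2² ⇒ 5 = 1² + 2².
  37: 37 − 1² = 36 = 6² ⇒ 37 = 1² + 6².
  113: 113 − 1² = 112, 113 − 2² = 109, 113 − 3² = 104, 113 − 4² = 97, 113 − 5² = 88, 113 − 6² = 77, 113 − 7² = 64 = 8² ⇒ 113 = 7² + 8².
  Combine using the Brahmagupta–Fibonacci identity (a² + b²)(c² + d²) = (ac − bd)² + (ad + bc)² = (ac + bd)² + (ad − bc)²:
  5 · 37 = 185: from (1² + 2²)(1² + 6²), take (1·1 − 2·6, 1·6 + 2·1) = (1 − 12, 6 + 2) = (-11, 8); dropping signs (only squares matter) gives (11, 8); check 11² + 8² = 121 + 64 = 185 ✓.
  185 · 113 = 20905: from (11² + 8²)(7² + 8²), take (11·7 − 8·8, 11·8 + 8·7) = (77 − 64, 88 + 56) = (13, 144); check 13² + 144² = 169 + 20736 = 20905 ✓.
  Scale by k = 2: (2·13, 2·144) = (26, 288).
Step 4: Order so x ≤ y and verify: 26² + 288² = 676 + 82944 = 83620 = n. ✓

n = 83620 = 26² + 288² (one valid representation with x ≤ y).


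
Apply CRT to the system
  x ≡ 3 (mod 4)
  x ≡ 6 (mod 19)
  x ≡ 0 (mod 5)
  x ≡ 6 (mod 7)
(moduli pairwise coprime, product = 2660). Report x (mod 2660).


Product of moduli M = 4 · 19 · 5 · 7 = 2660.
Merge one congruence at a time:
  Start: x ≡ 3 (mod 4).
  Combine with x ≡ 6 (mod 19); new modulus lcm = 76.
    Write x = 3 + 4·t and substitute into x ≡ 6 (mod 19): 4·t ≡ 6 − 3 = 3 (mod 19).
    The inverse of 4 mod 19 is 5 (since 4·5 = 20 = 1·19 + 1), so t ≡ 5·3 = 15 ≡ 15 (mod 19).
    Then x = 3 + 4·15 = 63, valid modulo lcm(4, 19) = 76: x ≡ 63 (mod 76).
  Combine with x ≡ 0 (mod 5); new modulus lcm = 380.
    Write x = 63 + 76·t and substitute into x ≡ 0 (mod 5): 76·t ≡ 0 − 63 = -63 (mod 5).
    Reduce coefficients mod 5: 1·t ≡ 2 (mod 5).
    So t ≡ 2 (mod 5).
    Then x = 63 + 76·2 = 215, valid modulo lcm(76, 5) = 380: x ≡ 215 (mod 380).
  Combine with x ≡ 6 (mod 7); new modulus lcm = 2660.
    Write x = 215 + 380·t and substitute into x ≡ 6 (mod 7): 380·t ≡ 6 − 215 = -209 (mod 7).
    Reduce coefficients mod 7: 2·t ≡ 1 (mod 7).
    The inverse of 2 mod 7 is 4 (since 2·4 = 8 = 1·7 + 1), so t ≡ 4·1 = 4 ≡ 4 (mod 7).
    Then x = 215 + 380·4 = 1735, valid modulo lcm(380, 7) = 2660: x ≡ 1735 (mod 2660).
Verify against each original: 1735 mod 4 = 3, 1735 mod 19 = 6, 1735 mod 5 = 0, 1735 mod 7 = 6.

x ≡ 1735 (mod 2660).


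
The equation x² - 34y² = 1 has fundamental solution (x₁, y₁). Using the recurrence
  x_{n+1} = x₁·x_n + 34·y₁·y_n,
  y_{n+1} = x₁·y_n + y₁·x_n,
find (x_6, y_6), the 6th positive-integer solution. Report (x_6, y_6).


Step 1: Find the fundamental solution (x₁, y₁) of x² - 34y² = 1.
  Expand √34 as a continued fraction. a₀ = ⌊√34⌋ = 5; iterate m_{k+1} = d_k·a_k − m_k, d_{k+1} = (34 − m_{k+1}²)/d_k, a_{k+1} = ⌊(a₀ + m_{k+1})/d_{k+1}⌋ (starting m₀ = 0, d₀ = 1), with convergents p_k = a_k·p_{k-1} + p_{k-2}, q_k = a_k·q_{k-1} + q_{k-2} (p₋₁ = 1, q₋₁ = 0):
  k = 0: a₀ = 5; p₀/q₀ = 5/1; p₀² − 34·q₀² = 25 − 34 = -9.
  k = 1: m = 5, d = 9, a = ⌊(5 + 5)/9⌋ = 1; p/q = (1·5 + 1)/(1·1 + 0) = 6/1; p² − 34·q² = 36 − 34 = 2.
  k = 2: m = 4, d = 2, a = ⌊(5 + 4)/2⌋ = 4; p/q = (4·6 + 5)/(4·1 + 1) = 29/5; p² − 34·q² = 841 − 850 = -9.
  k = 3: m = 4, d = 9, a = ⌊(5 + 4)/9⌋ = 1; p/q = (1·29 + 6)/(1·5 + 1) = 35/6; p² − 34·q² = 1225 − 1224 = 1.
  The first convergent with p² − 34·q² = 1 gives the fundamental solution (x₁, y₁) = (35, 6).
Step 2: Apply the recurrence (x_{n+1}, y_{n+1}) = (x₁x_n + 34y₁y_n, x₁y_n + y₁x_n) repeatedly.
  From (x_1, y_1) = (35, 6): x_2 = 35·35 + 34·6·6 = 2449; y_2 = 35·6 + 6·35 = 420.
  From (x_2, y_2) = (2449, 420): x_3 = 35·2449 + 34·6·420 = 171395; y_3 = 35·420 + 6·2449 = 29394.
  From (x_3, y_3) = (171395, 29394): x_4 = 35·171395 + 34·6·29394 = 11995201; y_4 = 35·29394 + 6·171395 = 2057160.
  From (x_4, y_4) = (11995201, 2057160): x_5 = 35·11995201 + 34·6·2057160 = 839492675; y_5 = 35·2057160 + 6·11995201 = 143971806.
  From (x_5, y_5) = (839492675, 143971806): x_6 = 35·839492675 + 34·6·143971806 = 58752492049; y_6 = 35·143971806 + 6·839492675 = 10075969260.
Step 3: Verify x_6² - 34·y_6² = 3451855321967808218401 - 3451855321967808218400 = 1 (should be 1). ✓

(x_1, y_1) = (35, 6); (x_6, y_6) = (58752492049, 10075969260).


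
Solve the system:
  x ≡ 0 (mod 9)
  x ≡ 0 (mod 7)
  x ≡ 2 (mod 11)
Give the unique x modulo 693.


Moduli 9, 7, 11 are pairwise coprime; by CRT there is a unique solution modulo M = 9 · 7 · 11 = 693.
Solve pairwise, accumulating the modulus:
  Start with x ≡ 0 (mod 9).
  Combine with x ≡ 0 (mod 7): since gcd(9, 7) = 1, we get a unique residue mod 63.
    Write x = 0 + 9·t and substitute into x ≡ 0 (mod 7): 9·t ≡ 0 − 0 = 0 (mod 7).
    Reduce coefficients mod 7: 2·t ≡ 0 (mod 7).
    The inverse of 2 mod 7 is 4 (since 2·4 = 8 = 1·7 + 1), so t ≡ 4·0 = 0 ≡ 0 (mod 7).
    Then x = 0 + 9·0 = 0, valid modulo lcm(9, 7) = 63: x ≡ 0 (mod 63).
  Combine with x ≡ 2 (mod 11): since gcd(63, 11) = 1, we get a unique residue mod 693.
    Write x = 0 + 63·t and substitute into x ≡ 2 (mod 11): 63·t ≡ 2 − 0 = 2 (mod 11).
    Reduce coefficients mod 11: 8·t ≡ 2 (mod 11).
    The inverse of 8 mod 11 is 7 (since 8·7 = 56 = 5·11 + 1), so t ≡ 7·2 = 14 ≡ 3 (mod 11).
    Then x = 0 + 63·3 = 189, valid modulo lcm(63, 11) = 693: x ≡ 189 (mod 693).
Verify: 189 mod 9 = 0 ✓, 189 mod 7 = 0 ✓, 189 mod 11 = 2 ✓.

x ≡ 189 (mod 693).


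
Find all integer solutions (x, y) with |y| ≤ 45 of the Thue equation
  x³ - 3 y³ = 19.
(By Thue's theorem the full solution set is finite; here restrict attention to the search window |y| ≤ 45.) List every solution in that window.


The equation is x³ - 3y³ = 19. For fixed y, x³ = 3·y³ + 19, so a solution requires the RHS to be a perfect cube.
Strategy: iterate y from -45 to 45, compute RHS = 3·y³ + 19, and check whether it is a (positive or negative) perfect cube.
Check small values of y:
  y = 0: RHS = 19 is not a perfect cube.
  y = 1: RHS = 22 is not a perfect cube.
  y = -1: RHS = 16 is not a perfect cube.
  y = 2: RHS = 43 is not a perfect cube.
  y = -2: RHS = -5 is not a perfect cube.
  y = 3: RHS = 100 is not a perfect cube.
  y = -3: RHS = -62 is not a perfect cube.
Continuing the search up to |y| = 45 finds no solutions either.
No (x, y) in the scanned range satisfies the equation.

No integer solutions with |y| ≤ 45.


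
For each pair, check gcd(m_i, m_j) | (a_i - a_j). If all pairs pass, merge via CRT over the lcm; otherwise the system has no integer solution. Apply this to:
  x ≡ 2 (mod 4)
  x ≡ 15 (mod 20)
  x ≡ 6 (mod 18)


Moduli 4, 20, 18 are not pairwise coprime, so CRT works modulo lcm(m_i) when all pairwise compatibility conditions hold.
Pairwise compatibility: gcd(m_i, m_j) must divide a_i - a_j for every pair.
Merge one congruence at a time:
  Start: x ≡ 2 (mod 4).
  Combine with x ≡ 15 (mod 20): gcd(4, 20) = 4, and 15 - 2 = 13 is NOT divisible by 4.
    ⇒ system is inconsistent (no integer solution).

No solution (the system is inconsistent).


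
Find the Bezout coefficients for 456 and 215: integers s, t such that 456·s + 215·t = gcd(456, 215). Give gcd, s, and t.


Euclidean algorithm on (456, 215) — divide until remainder is 0:
  456 = 2 · 215 + 26
  215 = 8 · 26 + 7
  26 = 3 · 7 + 5
  7 = 1 · 5 + 2
  5 = 2 · 2 + 1
  2 = 2 · 1 + 0
gcd(456, 215) = 1.
Track Bezout coefficients alongside the remainders: start with r₀ = 456 = a·1 + b·0 (s = 1, t = 0) and r₁ = 215 = a·0 + b·1 (s = 0, t = 1); each new remainder r_{k+1} = r_{k-1} − q_k·r_k inherits s_{k+1} = s_{k-1} − q_k·s_k, t_{k+1} = t_{k-1} − q_k·t_k, so r_k = a·s_k + b·t_k at every step:
  q = 2: r = 26, s = 1 − 2·0 = 1, t = 0 − 2·1 = -2  (check: 456·1 + 215·(-2) = 26)
  q = 8: r = 7, s = 0 − 8·1 = -8, t = 1 − 8·(-2) = 17  (check: 456·(-8) + 215·17 = 7)
  q = 3: r = 5, s = 1 − 3·(-8) = 25, t = -2 − 3·17 = -53  (check: 456·25 + 215·(-53) = 5)
  q = 1: r = 2, s = -8 − 1·25 = -33, t = 17 − 1·(-53) = 70  (check: 456·(-33) + 215·70 = 2)
  q = 2: r = 1, s = 25 − 2·(-33) = 91, t = -53 − 2·70 = -193  (check: 456·91 + 215·(-193) = 1)
The row with r = 1 (the gcd) gives the Bezout coefficients s = 91, t = -193.
Result: 456 · (91) + 215 · (-193) = 1.

gcd(456, 215) = 1; s = 91, t = -193 (check: 456·91 + 215·(-193) = 1).


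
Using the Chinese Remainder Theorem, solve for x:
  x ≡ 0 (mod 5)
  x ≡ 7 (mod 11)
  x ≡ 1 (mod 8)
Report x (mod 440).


Moduli 5, 11, 8 are pairwise coprime; by CRT there is a unique solution modulo M = 5 · 11 · 8 = 440.
Solve pairwise, accumulating the modulus:
  Start with x ≡ 0 (mod 5).
  Combine with x ≡ 7 (mod 11): since gcd(5, 11) = 1, we get a unique residue mod 55.
    Write x = 0 + 5·t and substitute into x ≡ 7 (mod 11): 5·t ≡ 7 − 0 = 7 (mod 11).
    The inverse of 5 mod 11 is 9 (since 5·9 = 45 = 4·11 + 1), so t ≡ 9·7 = 63 ≡ 8 (mod 11).
    Then x = 0 + 5·8 = 40, valid modulo lcm(5, 11) = 55: x ≡ 40 (mod 55).
  Combine with x ≡ 1 (mod 8): since gcd(55, 8) = 1, we get a unique residue mod 440.
    Write x = 40 + 55·t and substitute into x ≡ 1 (mod 8): 55·t ≡ 1 − 40 = -39 (mod 8).
    Reduce coefficients mod 8: 7·t ≡ 1 (mod 8).
    The inverse of 7 mod 8 is 7 (since 7·7 = 49 = 6·8 + 1), so t ≡ 7·1 = 7 ≡ 7 (mod 8).
    Then x = 40 + 55·7 = 425, valid modulo lcm(55, 8) = 440: x ≡ 425 (mod 440).
Verify: 425 mod 5 = 0 ✓, 425 mod 11 = 7 ✓, 425 mod 8 = 1 ✓.

x ≡ 425 (mod 440).


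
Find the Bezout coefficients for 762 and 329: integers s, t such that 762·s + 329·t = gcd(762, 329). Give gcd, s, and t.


Euclidean algorithm on (762, 329) — divide until remainder is 0:
  762 = 2 · 329 + 104
  329 = 3 · 104 + 17
  104 = 6 · 17 + 2
  17 = 8 · 2 + 1
  2 = 2 · 1 + 0
gcd(762, 329) = 1.
Track Bezout coefficients alongside the remainders: start with r₀ = 762 = a·1 + b·0 (s = 1, t = 0) and r₁ = 329 = a·0 + b·1 (s = 0, t = 1); each new remainder r_{k+1} = r_{k-1} − q_k·r_k inherits s_{k+1} = s_{k-1} − q_k·s_k, t_{k+1} = t_{k-1} − q_k·t_k, so r_k = a·s_k + b·t_k at every step:
  q = 2: r = 104, s = 1 − 2·0 = 1, t = 0 − 2·1 = -2  (check: 762·1 + 329·(-2) = 104)
  q = 3: r = 17, s = 0 − 3·1 = -3, t = 1 − 3·(-2) = 7  (check: 762·(-3) + 329·7 = 17)
  q = 6: r = 2, s = 1 − 6·(-3) = 19, t = -2 − 6·7 = -44  (check: 762·19 + 329·(-44) = 2)
  q = 8: r = 1, s = -3 − 8·19 = -155, t = 7 − 8·(-44) = 359  (check: 762·(-155) + 329·359 = 1)
The row with r = 1 (the gcd) gives the Bezout coefficients s = -155, t = 359.
Result: 762 · (-155) + 329 · (359) = 1.

gcd(762, 329) = 1; s = -155, t = 359 (check: 762·(-155) + 329·359 = 1).
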